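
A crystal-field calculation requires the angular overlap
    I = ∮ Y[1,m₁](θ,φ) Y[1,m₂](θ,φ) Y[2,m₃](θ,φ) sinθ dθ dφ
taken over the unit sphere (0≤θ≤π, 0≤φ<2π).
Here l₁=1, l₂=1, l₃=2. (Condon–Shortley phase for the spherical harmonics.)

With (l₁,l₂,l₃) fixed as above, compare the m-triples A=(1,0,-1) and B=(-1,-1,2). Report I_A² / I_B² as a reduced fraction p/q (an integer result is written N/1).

Same 1,1,2: normalisation and zero-m 3j drop out of the ratio.
A: Δ: 0! 2! 2! / 5! → 1/30; sum: t=0:+1/2 = 1/2; 3j²(1 1 2; 1 0 -1) = Δ·Π!·Σ² = 1/10  (sign -1)
B: Δ: 0! 2! 2! / 5! → 1/30; sum: t=0:+1/4 = 1/4; 3j²(1 1 2; -1 -1 2) = Δ·Π!·Σ² = 1/5  (sign +1)
I_A²/I_B² = (1/10)/(1/5) = 1/2

1/2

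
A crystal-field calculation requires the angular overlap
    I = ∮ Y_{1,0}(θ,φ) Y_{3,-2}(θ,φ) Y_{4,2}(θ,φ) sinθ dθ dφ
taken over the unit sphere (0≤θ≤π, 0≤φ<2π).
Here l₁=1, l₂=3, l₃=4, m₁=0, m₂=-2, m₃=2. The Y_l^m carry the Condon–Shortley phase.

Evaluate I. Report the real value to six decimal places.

0.213244

m-sum 0 ✓  L=8 even ✓  2≤4≤4 ✓
Π(2lᵢ+1) = 3×7×9 = 189
triangle coeff Δ(1,3,4) = 1/252
Σ_t [0,0]: t=0:+1/36 = 1/36
(3j)²=4/63 [(1 3 4; 0 0 0)], sign=+1
Σ_t [0,0]: t=0:+1/120 = 1/120
(3j)²=1/21 [(1 3 4; 0 -2 2)], sign=+1
⇒ 4πI² = 4/7
I = (+1)√(4/7/(4π)) = 0.21324362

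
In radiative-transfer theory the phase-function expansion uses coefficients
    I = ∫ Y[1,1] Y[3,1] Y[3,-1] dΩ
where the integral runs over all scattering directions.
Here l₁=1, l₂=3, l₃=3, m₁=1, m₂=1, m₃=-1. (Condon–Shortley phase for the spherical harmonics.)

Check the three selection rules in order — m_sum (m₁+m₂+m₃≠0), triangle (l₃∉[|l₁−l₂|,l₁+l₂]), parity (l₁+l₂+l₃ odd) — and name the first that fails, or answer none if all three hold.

m_sum

m₁+m₂+m₃ = 1 + 1 − 1 = 1  ✗
triangle: |1−3|=2 ≤ l₃=3 ≤ 1+3=4
parity: l₁+l₂+l₃ = 7 is odd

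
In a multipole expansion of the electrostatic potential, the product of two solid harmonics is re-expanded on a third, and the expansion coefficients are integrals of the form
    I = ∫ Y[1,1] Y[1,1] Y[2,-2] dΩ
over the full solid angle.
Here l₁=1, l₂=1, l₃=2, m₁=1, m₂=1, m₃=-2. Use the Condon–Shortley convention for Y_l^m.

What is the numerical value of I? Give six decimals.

Rules hold: Σm=0, L=4 even, 0≤2≤2.
N = 3·3·5 = 45
Δ = 0!·2!·2!/5! = 1/30
Racah Σ t=0..0: t=0:+1/1 = 1/1
⇒ 3j(1 1 2; 0 0 0)² = 2/15, sgn +1
Racah Σ t=0..0: t=0:+1/4 = 1/4
⇒ 3j(1 1 2; 1 1 -2)² = 1/5, sgn +1
4πI² = N·(3j₀)²·(3jₘ)² = 6/5
I = +1·√(1.2/4π) = 0.30901936

0.309019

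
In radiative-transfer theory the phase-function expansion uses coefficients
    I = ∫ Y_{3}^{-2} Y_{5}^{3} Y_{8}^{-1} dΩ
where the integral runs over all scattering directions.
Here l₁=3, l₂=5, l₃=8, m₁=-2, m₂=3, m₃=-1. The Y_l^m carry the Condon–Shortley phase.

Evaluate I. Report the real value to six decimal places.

-0.057718

Rules hold: Σm=0, L=16 even, 2≤8≤8.
N = 7·11·17 = 1309
Δ = 0!·6!·10!/17! = 1/136136
Racah Σ t=0..0: t=0:+1/518400 = 1/518400
⇒ 3j(3 5 8; 0 0 0)² = 56/2431, sgn +1
Racah Σ t=0..0: t=0:+1/9676800 = 1/9676800
⇒ 3j(3 5 8; -2 3 -1)² = 27/19448, sgn -1
4πI² = N·(3j₀)²·(3jₘ)² = 1323/31603
I = -1·√(0.0418631/4π) = -0.05771794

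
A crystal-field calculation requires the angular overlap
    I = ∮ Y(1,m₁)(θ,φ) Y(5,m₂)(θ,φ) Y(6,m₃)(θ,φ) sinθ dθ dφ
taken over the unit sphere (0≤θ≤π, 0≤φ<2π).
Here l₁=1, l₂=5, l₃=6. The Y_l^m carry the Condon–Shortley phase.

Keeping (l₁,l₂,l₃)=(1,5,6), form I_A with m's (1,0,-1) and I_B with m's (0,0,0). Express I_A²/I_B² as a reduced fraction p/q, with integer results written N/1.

7/12

Same 1,5,6: normalisation and zero-m 3j drop out of the ratio.
A: Δ: 0! 2! 10! / 13! → 1/858; sum: t=0:+1/28800 = 1/28800; 3j²(1 5 6; 1 0 -1) = Δ·Π!·Σ² = 7/286  (sign -1)
B: Δ: 0! 2! 10! / 13! → 1/858; sum: t=0:+1/14400 = 1/14400; 3j²(1 5 6; 0 0 0) = Δ·Π!·Σ² = 6/143  (sign +1)
I_A²/I_B² = (7/286)/(6/143) = 7/12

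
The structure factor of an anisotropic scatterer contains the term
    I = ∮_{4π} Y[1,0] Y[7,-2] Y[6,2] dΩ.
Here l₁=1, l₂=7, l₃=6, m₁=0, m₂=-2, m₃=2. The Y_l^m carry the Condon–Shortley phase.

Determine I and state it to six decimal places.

Checks pass: Σm=0; 14 even; l₃=6∈[6,8].
(2·1+1)(2·7+1)(2·6+1) = 585
Δ: 2! 0! 12! / 15! → 1/1365
sum: t=1:−1/518400 = -1/518400
3j²(1 7 6; 0 0 0) = Δ·Π!·Σ² = 7/195  (sign -1)
sum: t=1:−1/967680 = -1/967680
3j²(1 7 6; 0 -2 2) = Δ·Π!·Σ² = 3/91  (sign -1)
combine: 4πI² = 585·7/195·3/91 = 9/13
take √, sign +1: I = 0.23471705

0.234717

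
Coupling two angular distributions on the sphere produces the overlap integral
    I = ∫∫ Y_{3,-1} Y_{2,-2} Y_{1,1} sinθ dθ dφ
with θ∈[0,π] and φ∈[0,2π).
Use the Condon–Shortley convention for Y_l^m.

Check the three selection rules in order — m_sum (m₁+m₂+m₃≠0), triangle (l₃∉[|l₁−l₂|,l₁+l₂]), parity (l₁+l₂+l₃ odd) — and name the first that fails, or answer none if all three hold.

m_sum

m₁+m₂+m₃ = -1 − 2 + 1 = -2  ✗
triangle: |3−2|=1 ≤ l₃=1 ≤ 3+2=5
parity: l₁+l₂+l₃ = 6 is even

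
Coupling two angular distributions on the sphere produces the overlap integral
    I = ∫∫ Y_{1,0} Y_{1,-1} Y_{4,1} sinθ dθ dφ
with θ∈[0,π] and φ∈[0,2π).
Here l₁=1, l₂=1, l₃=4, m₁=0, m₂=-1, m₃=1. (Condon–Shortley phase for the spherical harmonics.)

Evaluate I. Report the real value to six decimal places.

|1−1|≤4≤1+1 violated ⇒ I = 0

0.000000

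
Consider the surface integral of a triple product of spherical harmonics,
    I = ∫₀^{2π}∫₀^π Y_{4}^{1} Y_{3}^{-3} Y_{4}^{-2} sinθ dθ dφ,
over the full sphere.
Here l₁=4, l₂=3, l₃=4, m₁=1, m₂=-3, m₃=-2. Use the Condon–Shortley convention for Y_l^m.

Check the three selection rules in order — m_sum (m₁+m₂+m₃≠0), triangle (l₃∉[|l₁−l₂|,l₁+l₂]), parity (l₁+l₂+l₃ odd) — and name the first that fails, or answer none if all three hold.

m_sum

Σmᵢ = -4  ✗
l₃∈[|l₁−l₂|,l₁+l₂]=[1,7], have l₃=4
Σlᵢ = 11 ⇒ odd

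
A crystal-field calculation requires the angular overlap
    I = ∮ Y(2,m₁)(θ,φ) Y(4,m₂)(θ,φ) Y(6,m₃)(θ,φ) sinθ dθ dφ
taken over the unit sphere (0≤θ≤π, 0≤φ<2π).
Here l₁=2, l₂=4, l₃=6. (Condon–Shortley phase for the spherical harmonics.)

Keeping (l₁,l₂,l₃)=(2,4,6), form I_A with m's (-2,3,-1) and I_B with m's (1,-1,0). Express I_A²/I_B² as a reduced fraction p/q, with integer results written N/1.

1/24

Shared (l₁,l₂,l₃)=(2,4,6): N and (l;000)² cancel in I_A²/I_B².
A: Δ = 0!·4!·8!/13! = 1/6435; Racah Σ t=0..0: t=0:+1/120960 = 1/120960; ⇒ 3j(2 4 6; -2 3 -1)² = 1/1287, sgn -1
B: Δ = 0!·4!·8!/13! = 1/6435; Racah Σ t=0..0: t=0:+1/4320 = 1/4320; ⇒ 3j(2 4 6; 1 -1 0)² = 8/429, sgn +1
I_A²/I_B² = (1/1287)/(8/429) = 1/24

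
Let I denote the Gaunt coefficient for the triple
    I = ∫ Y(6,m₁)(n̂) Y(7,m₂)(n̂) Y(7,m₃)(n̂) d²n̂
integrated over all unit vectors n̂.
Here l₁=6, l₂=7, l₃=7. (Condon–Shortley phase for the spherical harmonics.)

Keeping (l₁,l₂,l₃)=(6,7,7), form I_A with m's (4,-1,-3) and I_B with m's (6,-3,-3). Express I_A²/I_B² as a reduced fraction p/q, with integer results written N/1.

169/550

Same 6,7,7: normalisation and zero-m 3j drop out of the ratio.
A: Δ: 6! 6! 8! / 21! → 1/2444321880; sum: t=0:+1/49766400 t=1:−1/10368000 t=2:+1/19906560 = -13/497664000; 3j²(6 7 7; 4 -1 -3) = Δ·Π!·Σ² = 91/17765  (sign -1)
B: Δ: 6! 6! 8! / 21! → 1/2444321880; sum: t=0:+1/298598400 = 1/298598400; 3j²(6 7 7; 6 -3 -3) = Δ·Π!·Σ² = 70/4199  (sign +1)
I_A²/I_B² = (91/17765)/(70/4199) = 169/550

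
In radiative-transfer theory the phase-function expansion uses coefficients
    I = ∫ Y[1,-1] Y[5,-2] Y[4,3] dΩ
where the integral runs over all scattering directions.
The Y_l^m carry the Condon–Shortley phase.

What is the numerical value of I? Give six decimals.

0.085055

Rules hold: Σm=0, L=10 even, 4≤4≤6.
N = 3·11·9 = 297
Δ = 2!·0!·8!/11! = 1/495
Racah Σ t=1..1: t=1:−1/576 = -1/576
⇒ 3j(1 5 4; 0 0 0)² = 5/99, sgn -1
Racah Σ t=2..2: t=2:+1/10080 = 1/10080
⇒ 3j(1 5 4; -1 -2 3)² = 1/165, sgn -1
4πI² = N·(3j₀)²·(3jₘ)² = 1/11
I = +1·√(0.0909091/4π) = 0.08505478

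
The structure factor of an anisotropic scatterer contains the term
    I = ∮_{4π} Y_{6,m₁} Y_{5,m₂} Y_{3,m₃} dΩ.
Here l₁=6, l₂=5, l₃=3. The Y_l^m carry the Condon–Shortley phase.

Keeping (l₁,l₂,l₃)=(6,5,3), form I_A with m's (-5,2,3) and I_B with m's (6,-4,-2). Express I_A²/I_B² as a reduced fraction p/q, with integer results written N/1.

l's match ⇒ only the (l;m) 3-j factors differ between A and B.
A: triangle coeff Δ(6,5,3) = 1/675675; Σ_t [7,7]: t=7:−1/241920 = -1/241920; (3j)²=2/91 [(6 5 3; -5 2 3)], sign=-1
B: triangle coeff Δ(6,5,3) = 1/675675; Σ_t [0,0]: t=0:+1/967680 = 1/967680; (3j)²=3/91 [(6 5 3; 6 -4 -2)], sign=-1
I_A²/I_B² = (2/91)/(3/91) = 2/3

2/3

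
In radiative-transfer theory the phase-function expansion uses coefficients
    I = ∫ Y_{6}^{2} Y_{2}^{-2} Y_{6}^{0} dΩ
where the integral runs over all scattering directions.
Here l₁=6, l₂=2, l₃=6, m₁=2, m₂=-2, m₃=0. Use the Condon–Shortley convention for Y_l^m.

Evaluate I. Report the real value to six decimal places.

-0.191909

Rules hold: Σm=0, L=14 even, 4≤6≤8.
N = 13·5·13 = 845
Δ = 2!·10!·2!/15! = 1/90090
Racah Σ t=0..2: t=0:+1/69120 t=1:−1/14400 t=2:+1/69120 = -7/172800
⇒ 3j(6 2 6; 0 0 0)² = 14/715, sgn -1
Racah Σ t=0..0: t=0:+1/69120 = 1/69120
⇒ 3j(6 2 6; 2 -2 0)² = 4/143, sgn +1
4πI² = N·(3j₀)²·(3jₘ)² = 56/121
I = -1·√(0.46281/4π) = -0.19190947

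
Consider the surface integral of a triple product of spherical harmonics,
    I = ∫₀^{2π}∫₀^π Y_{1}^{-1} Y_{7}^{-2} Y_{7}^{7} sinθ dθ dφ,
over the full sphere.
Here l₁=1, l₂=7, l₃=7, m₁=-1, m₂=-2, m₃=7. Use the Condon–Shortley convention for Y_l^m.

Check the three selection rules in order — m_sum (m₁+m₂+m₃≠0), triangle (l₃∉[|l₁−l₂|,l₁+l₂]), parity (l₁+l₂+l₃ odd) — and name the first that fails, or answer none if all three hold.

m₁+m₂+m₃ = -1 − 2 + 7 = 4  ✗
triangle: |1−7|=6 ≤ l₃=7 ≤ 1+7=8
parity: l₁+l₂+l₃ = 15 is odd

m_sum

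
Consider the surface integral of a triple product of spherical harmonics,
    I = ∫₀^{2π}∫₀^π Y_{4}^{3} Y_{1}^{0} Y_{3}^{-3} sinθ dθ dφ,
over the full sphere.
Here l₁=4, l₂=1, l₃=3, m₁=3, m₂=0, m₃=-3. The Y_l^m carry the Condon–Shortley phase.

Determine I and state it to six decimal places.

Checks pass: Σm=0; 8 even; l₃=3∈[3,5].
(2·4+1)(2·1+1)(2·3+1) = 189
Δ: 2! 6! 0! / 9! → 1/252
sum: t=1:−1/36 = -1/36
3j²(4 1 3; 0 0 0) = Δ·Π!·Σ² = 4/63  (sign +1)
sum: t=1:−1/720 = -1/720
3j²(4 1 3; 3 0 -3) = Δ·Π!·Σ² = 1/36  (sign -1)
combine: 4πI² = 189·4/63·1/36 = 1/3
take √, sign -1: I = -0.16286750

-0.162868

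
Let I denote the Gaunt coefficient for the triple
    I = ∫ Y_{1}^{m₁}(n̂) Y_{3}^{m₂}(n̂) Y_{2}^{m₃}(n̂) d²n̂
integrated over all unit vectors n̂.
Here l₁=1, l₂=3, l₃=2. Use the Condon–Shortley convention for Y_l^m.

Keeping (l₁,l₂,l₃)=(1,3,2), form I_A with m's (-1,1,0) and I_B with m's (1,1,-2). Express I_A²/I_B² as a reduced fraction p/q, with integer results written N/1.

Shared (l₁,l₂,l₃)=(1,3,2): N and (l;000)² cancel in I_A²/I_B².
A: Δ = 2!·0!·4!/7! = 1/105; Racah Σ t=2..2: t=2:+1/8 = 1/8; ⇒ 3j(1 3 2; -1 1 0)² = 2/35, sgn +1
B: Δ = 2!·0!·4!/7! = 1/105; Racah Σ t=0..0: t=0:+1/48 = 1/48; ⇒ 3j(1 3 2; 1 1 -2)² = 1/105, sgn +1
I_A²/I_B² = (2/35)/(1/105) = 6/1

6/1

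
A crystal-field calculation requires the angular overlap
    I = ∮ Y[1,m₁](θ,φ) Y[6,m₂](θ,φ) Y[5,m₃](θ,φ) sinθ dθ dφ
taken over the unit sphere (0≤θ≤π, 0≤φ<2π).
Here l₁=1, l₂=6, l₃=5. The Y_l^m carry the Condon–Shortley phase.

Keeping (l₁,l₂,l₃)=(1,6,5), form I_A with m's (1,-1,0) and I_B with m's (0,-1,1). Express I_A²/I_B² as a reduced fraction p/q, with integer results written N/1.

l's match ⇒ only the (l;m) 3-j factors differ between A and B.
A: triangle coeff Δ(1,6,5) = 1/858; Σ_t [0,0]: t=0:+1/28800 = 1/28800; (3j)²=7/286 [(1 6 5; 1 -1 0)], sign=-1
B: triangle coeff Δ(1,6,5) = 1/858; Σ_t [1,1]: t=1:−1/17280 = -1/17280; (3j)²=35/858 [(1 6 5; 0 -1 1)], sign=-1
I_A²/I_B² = (7/286)/(35/858) = 3/5

3/5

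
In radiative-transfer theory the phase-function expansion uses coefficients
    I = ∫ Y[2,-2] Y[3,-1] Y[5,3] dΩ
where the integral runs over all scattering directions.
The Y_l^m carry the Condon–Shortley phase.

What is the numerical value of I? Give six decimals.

-0.200476

Rules hold: Σm=0, L=10 even, 1≤5≤5.
N = 5·7·11 = 385
Δ = 0!·4!·6!/11! = 1/2310
Racah Σ t=0..0: t=0:+1/144 = 1/144
⇒ 3j(2 3 5; 0 0 0)² = 10/231, sgn -1
Racah Σ t=0..0: t=0:+1/1152 = 1/1152
⇒ 3j(2 3 5; -2 -1 3)² = 1/33, sgn +1
4πI² = N·(3j₀)²·(3jₘ)² = 50/99
I = -1·√(0.505051/4π) = -0.20047604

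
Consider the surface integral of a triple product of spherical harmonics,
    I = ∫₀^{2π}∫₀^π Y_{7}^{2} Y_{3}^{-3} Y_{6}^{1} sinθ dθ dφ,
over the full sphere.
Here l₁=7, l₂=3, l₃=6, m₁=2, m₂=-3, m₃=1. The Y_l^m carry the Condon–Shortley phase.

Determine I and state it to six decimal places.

Rules hold: Σm=0, L=16 even, 4≤6≤10.
N = 15·7·13 = 1365
Δ = 4!·10!·2!/17! = 1/2042040
Racah Σ t=1..3: t=1:−1/207360 t=2:+1/57600 t=3:−1/207360 = 1/129600
⇒ 3j(7 3 6; 0 0 0)² = 168/12155, sgn +1
Racah Σ t=0..0: t=0:+1/691200 = 1/691200
⇒ 3j(7 3 6; 2 -3 1)² = 189/9724, sgn -1
4πI² = N·(3j₀)²·(3jₘ)² = 166698/454597
I = -1·√(0.366694/4π) = -0.17082325

-0.170823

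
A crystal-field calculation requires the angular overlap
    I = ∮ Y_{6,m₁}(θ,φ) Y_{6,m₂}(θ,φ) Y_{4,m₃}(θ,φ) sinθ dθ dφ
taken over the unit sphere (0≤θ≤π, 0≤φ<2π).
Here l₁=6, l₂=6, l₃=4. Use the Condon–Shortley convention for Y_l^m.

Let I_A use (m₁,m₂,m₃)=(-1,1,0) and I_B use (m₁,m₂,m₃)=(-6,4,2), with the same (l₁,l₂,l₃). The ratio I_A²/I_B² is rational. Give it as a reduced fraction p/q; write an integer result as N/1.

4096/13365

Shared (l₁,l₂,l₃)=(6,6,4): N and (l;000)² cancel in I_A²/I_B².
A: Δ = 8!·4!·4!/17! = 1/15315300; Racah Σ t=3..7: t=3:−1/414720 t=4:+1/20736 t=5:−1/11520 t=6:+1/51840 t=7:−1/2903040 = -1/45360; ⇒ 3j(6 6 4; -1 1 0)² = 1024/153153, sgn -1
B: Δ = 8!·4!·4!/17! = 1/15315300; Racah Σ t=8..8: t=8:+1/3870720 = 1/3870720; ⇒ 3j(6 6 4; -6 4 2)² = 135/6188, sgn +1
I_A²/I_B² = (1024/153153)/(135/6188) = 4096/13365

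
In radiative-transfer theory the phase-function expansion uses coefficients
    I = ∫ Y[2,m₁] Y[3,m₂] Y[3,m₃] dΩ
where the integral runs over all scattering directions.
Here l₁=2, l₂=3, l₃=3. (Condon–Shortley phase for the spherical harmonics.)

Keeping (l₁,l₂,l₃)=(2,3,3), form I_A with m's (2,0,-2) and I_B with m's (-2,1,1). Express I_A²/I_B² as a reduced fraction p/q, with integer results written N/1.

Same 2,3,3: normalisation and zero-m 3j drop out of the ratio.
A: Δ: 2! 2! 4! / 9! → 1/3780; sum: t=0:+1/24 = 1/24; 3j²(2 3 3; 2 0 -2) = Δ·Π!·Σ² = 1/21  (sign -1)
B: Δ: 2! 2! 4! / 9! → 1/3780; sum: t=2:+1/16 = 1/16; 3j²(2 3 3; -2 1 1) = Δ·Π!·Σ² = 2/35  (sign +1)
I_A²/I_B² = (1/21)/(2/35) = 5/6

5/6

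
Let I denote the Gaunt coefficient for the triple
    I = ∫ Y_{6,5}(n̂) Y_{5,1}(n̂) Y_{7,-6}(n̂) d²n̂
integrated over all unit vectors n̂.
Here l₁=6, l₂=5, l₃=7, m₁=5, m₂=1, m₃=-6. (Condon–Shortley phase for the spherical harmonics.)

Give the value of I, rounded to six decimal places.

-0.141904

m-sum 0 ✓  L=18 even ✓  1≤7≤11 ✓
Π(2lᵢ+1) = 13×11×15 = 2145
triangle coeff Δ(6,5,7) = 1/174594420
Σ_t [0,4]: t=0:+1/4147200 t=1:−1/207360 t=2:+1/82944 t=3:−1/207360 t=4:+1/4147200 = 1/345600
(3j)²=420/46189 [(6 5 7; 0 0 0)], sign=-1
Σ_t [0,1]: t=0:+1/87091200 t=1:−1/29030400 = -1/43545600
(3j)²=88/6783 [(6 5 7; 5 1 -6)], sign=+1
⇒ 4πI² = 26400/104329
I = (-1)√(26400/104329/(4π)) = -0.14190396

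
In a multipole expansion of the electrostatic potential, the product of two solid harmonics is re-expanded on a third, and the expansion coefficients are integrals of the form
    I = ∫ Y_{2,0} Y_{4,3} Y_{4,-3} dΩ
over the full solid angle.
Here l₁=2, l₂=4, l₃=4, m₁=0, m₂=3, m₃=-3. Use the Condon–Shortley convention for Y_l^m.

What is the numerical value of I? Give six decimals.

0.057344

Rules hold: Σm=0, L=10 even, 2≤4≤6.
N = 5·9·9 = 405
Δ = 2!·2!·6!/11! = 1/13860
Racah Σ t=0..2: t=0:+1/192 t=1:−1/36 t=2:+1/192 = -5/288
⇒ 3j(2 4 4; 0 0 0)² = 20/693, sgn -1
Racah Σ t=1..2: t=1:−1/720 t=2:+1/480 = 1/1440
⇒ 3j(2 4 4; 0 3 -3)² = 7/1980, sgn -1
4πI² = N·(3j₀)²·(3jₘ)² = 5/121
I = +1·√(0.0413223/4π) = 0.05734392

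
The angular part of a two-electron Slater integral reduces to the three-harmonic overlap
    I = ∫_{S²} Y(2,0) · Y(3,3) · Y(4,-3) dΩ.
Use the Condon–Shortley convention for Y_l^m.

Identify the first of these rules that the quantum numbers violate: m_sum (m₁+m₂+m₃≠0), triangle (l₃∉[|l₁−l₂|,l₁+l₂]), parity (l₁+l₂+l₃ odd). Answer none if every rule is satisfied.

parity

azimuthal sum: 0 + 3 − 3 = 0  ✓
1 ≤ 4 ≤ 5 (triangle on l)  ✓
L = 2 + 3 + 4 = 9 (odd)  ✗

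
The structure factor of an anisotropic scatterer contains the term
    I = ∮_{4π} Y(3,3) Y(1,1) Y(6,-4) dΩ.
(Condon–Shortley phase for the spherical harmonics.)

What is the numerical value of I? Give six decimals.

0.000000

l₃=6 ∉ [2,4] — triangle fails ⇒ I = 0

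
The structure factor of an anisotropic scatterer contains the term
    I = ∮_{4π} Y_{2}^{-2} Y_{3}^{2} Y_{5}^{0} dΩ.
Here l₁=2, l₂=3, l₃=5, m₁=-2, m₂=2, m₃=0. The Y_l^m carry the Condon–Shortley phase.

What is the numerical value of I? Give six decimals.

m-sum 0 ✓  L=10 even ✓  1≤5≤5 ✓
Π(2lᵢ+1) = 5×7×11 = 385
triangle coeff Δ(2,3,5) = 1/2310
Σ_t [0,0]: t=0:+1/144 = 1/144
(3j)²=10/231 [(2 3 5; 0 0 0)], sign=-1
Σ_t [0,0]: t=0:+1/2880 = 1/2880
(3j)²=1/462 [(2 3 5; -2 2 0)], sign=-1
⇒ 4πI² = 25/693
I = (+1)√(25/693/(4π)) = 0.05357948

0.053579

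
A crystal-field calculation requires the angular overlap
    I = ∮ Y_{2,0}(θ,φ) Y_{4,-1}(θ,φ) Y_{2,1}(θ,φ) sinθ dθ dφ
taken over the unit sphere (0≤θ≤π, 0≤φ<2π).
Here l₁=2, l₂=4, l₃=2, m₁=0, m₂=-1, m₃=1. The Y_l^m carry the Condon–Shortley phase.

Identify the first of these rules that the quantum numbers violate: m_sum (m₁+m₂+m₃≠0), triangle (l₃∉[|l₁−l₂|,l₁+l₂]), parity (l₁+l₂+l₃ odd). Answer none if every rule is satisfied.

azimuthal sum: 0 − 1 + 1 = 0  ✓
2 ≤ 2 ≤ 6 (triangle on l)  ✓
L = 2 + 4 + 2 = 8 (even)  ✓

none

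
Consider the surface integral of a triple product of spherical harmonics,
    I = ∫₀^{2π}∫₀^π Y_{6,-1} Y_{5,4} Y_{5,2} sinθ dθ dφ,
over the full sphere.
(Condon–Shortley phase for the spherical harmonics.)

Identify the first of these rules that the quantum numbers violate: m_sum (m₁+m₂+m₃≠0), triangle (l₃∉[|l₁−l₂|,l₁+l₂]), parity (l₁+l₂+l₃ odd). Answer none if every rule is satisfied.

azimuthal sum: -1 + 4 + 2 = 5  ✗
1 ≤ 5 ≤ 11 (triangle on l)
L = 6 + 5 + 5 = 16 (even)

m_sum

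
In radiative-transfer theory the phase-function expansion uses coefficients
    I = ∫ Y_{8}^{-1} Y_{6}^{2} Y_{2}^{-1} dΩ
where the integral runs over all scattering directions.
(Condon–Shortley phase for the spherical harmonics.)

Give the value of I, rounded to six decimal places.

Rules hold: Σm=0, L=16 even, 2≤2≤14.
N = 17·13·5 = 1105
Δ = 12!·4!·0!/17! = 1/30940
Racah Σ t=6..6: t=6:+1/2073600 = 1/2073600
⇒ 3j(8 6 2; 0 0 0)² = 28/1105, sgn +1
Racah Σ t=8..8: t=8:+1/5806080 = 1/5806080
⇒ 3j(8 6 2; -1 2 -1)² = 9/884, sgn -1
4πI² = N·(3j₀)²·(3jₘ)² = 63/221
I = -1·√(0.285068/4π) = -0.15061534

-0.150615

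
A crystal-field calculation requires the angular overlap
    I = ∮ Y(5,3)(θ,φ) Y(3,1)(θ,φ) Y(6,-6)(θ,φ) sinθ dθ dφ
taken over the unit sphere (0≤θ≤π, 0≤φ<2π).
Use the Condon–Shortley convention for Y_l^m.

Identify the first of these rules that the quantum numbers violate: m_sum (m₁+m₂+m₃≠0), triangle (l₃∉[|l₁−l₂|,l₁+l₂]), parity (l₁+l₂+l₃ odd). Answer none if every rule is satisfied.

m_sum

azimuthal sum: 3 + 1 − 6 = -2  ✗
2 ≤ 6 ≤ 8 (triangle on l)
L = 5 + 3 + 6 = 14 (even)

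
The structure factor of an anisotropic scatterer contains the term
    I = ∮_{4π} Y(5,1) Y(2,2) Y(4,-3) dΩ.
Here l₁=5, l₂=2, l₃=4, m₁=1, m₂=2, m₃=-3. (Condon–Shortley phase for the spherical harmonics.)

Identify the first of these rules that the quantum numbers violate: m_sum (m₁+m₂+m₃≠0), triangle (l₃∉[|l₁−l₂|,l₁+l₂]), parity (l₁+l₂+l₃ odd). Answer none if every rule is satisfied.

parity

Σmᵢ = 0  ✓
l₃∈[|l₁−l₂|,l₁+l₂]=[3,7], have l₃=4  ✓
Σlᵢ = 11 ⇒ odd  ✗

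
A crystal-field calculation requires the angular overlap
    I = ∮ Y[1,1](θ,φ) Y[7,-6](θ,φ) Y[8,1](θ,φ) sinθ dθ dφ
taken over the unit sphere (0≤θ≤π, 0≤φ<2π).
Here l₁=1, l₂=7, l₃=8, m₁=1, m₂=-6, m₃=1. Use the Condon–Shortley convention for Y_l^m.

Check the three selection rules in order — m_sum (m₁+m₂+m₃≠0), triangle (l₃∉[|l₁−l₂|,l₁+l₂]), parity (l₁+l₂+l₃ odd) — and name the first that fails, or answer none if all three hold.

m₁+m₂+m₃ = 1 − 6 + 1 = -4  ✗
triangle: |1−7|=6 ≤ l₃=8 ≤ 1+7=8
parity: l₁+l₂+l₃ = 16 is even

m_sum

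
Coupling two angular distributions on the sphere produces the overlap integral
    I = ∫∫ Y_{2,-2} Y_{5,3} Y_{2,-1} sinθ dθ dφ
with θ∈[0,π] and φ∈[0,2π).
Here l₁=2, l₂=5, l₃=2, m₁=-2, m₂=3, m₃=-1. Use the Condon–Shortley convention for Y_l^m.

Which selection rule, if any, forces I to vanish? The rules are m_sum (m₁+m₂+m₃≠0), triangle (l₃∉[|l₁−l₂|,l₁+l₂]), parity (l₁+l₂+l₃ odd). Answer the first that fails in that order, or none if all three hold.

triangle

azimuthal sum: -2 + 3 − 1 = 0  ✓
3 ≤ 2 ≤ 7 (triangle on l)  ✗
L = 2 + 5 + 2 = 9 (odd)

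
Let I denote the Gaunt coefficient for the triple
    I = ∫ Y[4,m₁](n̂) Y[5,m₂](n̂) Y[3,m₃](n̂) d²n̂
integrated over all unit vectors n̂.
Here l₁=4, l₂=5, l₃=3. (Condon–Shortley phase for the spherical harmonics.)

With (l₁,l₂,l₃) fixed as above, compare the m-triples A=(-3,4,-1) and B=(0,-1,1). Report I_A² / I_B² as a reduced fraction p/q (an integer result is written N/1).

Shared (l₁,l₂,l₃)=(4,5,3): N and (l;000)² cancel in I_A²/I_B².
A: Δ = 6!·2!·4!/13! = 1/180180; Racah Σ t=5..6: t=5:−1/5760 t=6:+1/4320 = 1/17280; ⇒ 3j(4 5 3; -3 4 -1)² = 7/4290, sgn +1
B: Δ = 6!·2!·4!/13! = 1/180180; Racah Σ t=2..4: t=2:+1/384 t=3:−1/216 t=4:+1/2304 = -11/6912; ⇒ 3j(4 5 3; 0 -1 1)² = 11/1638, sgn -1
I_A²/I_B² = (7/4290)/(11/1638) = 147/605

147/605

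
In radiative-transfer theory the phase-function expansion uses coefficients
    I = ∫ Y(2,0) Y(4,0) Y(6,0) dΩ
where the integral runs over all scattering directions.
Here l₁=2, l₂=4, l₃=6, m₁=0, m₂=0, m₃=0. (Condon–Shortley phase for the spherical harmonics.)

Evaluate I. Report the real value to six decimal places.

0.238565

Rules hold: Σm=0, L=12 even, 2≤6≤6.
N = 5·9·13 = 585
Δ = 0!·4!·8!/13! = 1/6435
Racah Σ t=0..0: t=0:+1/2304 = 1/2304
⇒ 3j(2 4 6; 0 0 0)² = 5/143, sgn +1
(m-triple is (0,0,0) — same symbol as above.)
4πI² = N·(3j₀)²·(3jₘ)² = 1125/1573
I = +1·√(0.715194/4π) = 0.23856513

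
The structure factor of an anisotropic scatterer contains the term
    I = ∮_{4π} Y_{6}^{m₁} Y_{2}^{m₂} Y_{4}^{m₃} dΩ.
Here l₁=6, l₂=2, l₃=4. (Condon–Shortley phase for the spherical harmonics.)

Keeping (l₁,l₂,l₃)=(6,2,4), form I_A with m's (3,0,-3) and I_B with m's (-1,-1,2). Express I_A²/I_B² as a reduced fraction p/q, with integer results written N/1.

Same 6,2,4: normalisation and zero-m 3j drop out of the ratio.
A: Δ: 4! 8! 0! / 13! → 1/6435; sum: t=2:+1/20160 = 1/20160; 3j²(6 2 4; 3 0 -3) = Δ·Π!·Σ² = 12/715  (sign -1)
B: Δ: 4! 8! 0! / 13! → 1/6435; sum: t=1:−1/8640 = -1/8640; 3j²(6 2 4; -1 -1 2) = Δ·Π!·Σ² = 14/1287  (sign -1)
I_A²/I_B² = (12/715)/(14/1287) = 54/35

54/35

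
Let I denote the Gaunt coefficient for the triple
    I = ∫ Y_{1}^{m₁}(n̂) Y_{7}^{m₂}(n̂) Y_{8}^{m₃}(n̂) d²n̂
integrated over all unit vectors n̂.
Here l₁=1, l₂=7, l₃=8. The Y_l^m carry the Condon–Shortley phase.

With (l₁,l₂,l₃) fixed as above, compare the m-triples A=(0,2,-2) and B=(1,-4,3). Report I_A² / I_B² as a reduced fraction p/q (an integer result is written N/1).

6/1

Same 1,7,8: normalisation and zero-m 3j drop out of the ratio.
A: Δ: 0! 2! 14! / 17! → 1/2040; sum: t=0:+1/43545600 = 1/43545600; 3j²(1 7 8; 0 2 -2) = Δ·Π!·Σ² = 1/34  (sign +1)
B: Δ: 0! 2! 14! / 17! → 1/2040; sum: t=0:+1/479001600 = 1/479001600; 3j²(1 7 8; 1 -4 3) = Δ·Π!·Σ² = 1/204  (sign -1)
I_A²/I_B² = (1/34)/(1/204) = 6/1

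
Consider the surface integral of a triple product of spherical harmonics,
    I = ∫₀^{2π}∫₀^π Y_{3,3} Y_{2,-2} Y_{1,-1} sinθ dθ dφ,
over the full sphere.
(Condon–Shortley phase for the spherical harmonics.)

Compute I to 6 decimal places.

Checks pass: Σm=0; 6 even; l₃=1∈[1,5].
(2·3+1)(2·2+1)(2·1+1) = 105
Δ: 4! 2! 0! / 7! → 1/105
sum: t=2:+1/4 = 1/4
3j²(3 2 1; 0 0 0) = Δ·Π!·Σ² = 3/35  (sign -1)
sum: t=0:+1/48 = 1/48
3j²(3 2 1; 3 -2 -1) = Δ·Π!·Σ² = 1/7  (sign +1)
combine: 4πI² = 105·3/35·1/7 = 9/7
take √, sign -1: I = -0.31986543

-0.319865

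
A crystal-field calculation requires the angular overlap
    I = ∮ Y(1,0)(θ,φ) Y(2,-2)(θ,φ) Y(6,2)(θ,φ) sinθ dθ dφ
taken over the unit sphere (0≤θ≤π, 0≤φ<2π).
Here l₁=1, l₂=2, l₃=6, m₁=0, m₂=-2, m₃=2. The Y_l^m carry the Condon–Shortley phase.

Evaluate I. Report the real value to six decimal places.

triangle: need 1≤l₃≤3, have 6; I=0

0.000000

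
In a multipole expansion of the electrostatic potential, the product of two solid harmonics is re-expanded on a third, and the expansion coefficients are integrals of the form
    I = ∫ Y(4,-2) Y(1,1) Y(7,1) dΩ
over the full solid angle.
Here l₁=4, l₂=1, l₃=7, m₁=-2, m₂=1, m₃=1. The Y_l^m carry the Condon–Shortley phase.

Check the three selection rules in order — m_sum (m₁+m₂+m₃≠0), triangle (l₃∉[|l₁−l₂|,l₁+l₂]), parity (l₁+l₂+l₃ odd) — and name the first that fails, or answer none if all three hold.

m₁+m₂+m₃ = -2 + 1 + 1 = 0  ✓
triangle: |4−1|=3 ≤ l₃=7 ≤ 4+1=5  ✗
parity: l₁+l₂+l₃ = 12 is even

triangle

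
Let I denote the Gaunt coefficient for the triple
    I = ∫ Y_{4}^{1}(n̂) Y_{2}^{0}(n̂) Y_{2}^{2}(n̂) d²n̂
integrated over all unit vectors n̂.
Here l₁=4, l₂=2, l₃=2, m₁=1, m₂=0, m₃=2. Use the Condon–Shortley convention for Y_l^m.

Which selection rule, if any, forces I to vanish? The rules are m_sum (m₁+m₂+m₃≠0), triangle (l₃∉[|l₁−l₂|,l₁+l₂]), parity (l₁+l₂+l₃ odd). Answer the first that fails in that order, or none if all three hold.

m_sum

azimuthal sum: 1 + 0 + 2 = 3  ✗
2 ≤ 2 ≤ 6 (triangle on l)
L = 4 + 2 + 2 = 8 (even)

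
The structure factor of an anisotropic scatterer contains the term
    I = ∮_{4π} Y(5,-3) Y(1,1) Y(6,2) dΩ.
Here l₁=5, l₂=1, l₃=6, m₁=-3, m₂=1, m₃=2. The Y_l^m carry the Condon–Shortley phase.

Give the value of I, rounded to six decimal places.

m-sum 0 ✓  L=12 even ✓  4≤6≤6 ✓
Π(2lᵢ+1) = 11×3×13 = 429
triangle coeff Δ(5,1,6) = 1/858
Σ_t [0,0]: t=0:+1/14400 = 1/14400
(3j)²=6/143 [(5 1 6; 0 0 0)], sign=+1
Σ_t [0,0]: t=0:+1/161280 = 1/161280
(3j)²=1/143 [(5 1 6; -3 1 2)], sign=+1
⇒ 4πI² = 18/143
I = (+1)√(18/143/(4π)) = 0.10008369

0.100084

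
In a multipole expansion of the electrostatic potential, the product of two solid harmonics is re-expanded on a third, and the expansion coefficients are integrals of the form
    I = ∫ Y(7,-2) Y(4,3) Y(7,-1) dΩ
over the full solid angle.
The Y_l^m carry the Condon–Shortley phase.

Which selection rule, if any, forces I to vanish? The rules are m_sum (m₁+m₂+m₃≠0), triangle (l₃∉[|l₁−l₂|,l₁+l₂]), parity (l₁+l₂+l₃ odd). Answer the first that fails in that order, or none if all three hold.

none

m₁+m₂+m₃ = -2 + 3 − 1 = 0  ✓
triangle: |7−4|=3 ≤ l₃=7 ≤ 7+4=11  ✓
parity: l₁+l₂+l₃ = 18 is even  ✓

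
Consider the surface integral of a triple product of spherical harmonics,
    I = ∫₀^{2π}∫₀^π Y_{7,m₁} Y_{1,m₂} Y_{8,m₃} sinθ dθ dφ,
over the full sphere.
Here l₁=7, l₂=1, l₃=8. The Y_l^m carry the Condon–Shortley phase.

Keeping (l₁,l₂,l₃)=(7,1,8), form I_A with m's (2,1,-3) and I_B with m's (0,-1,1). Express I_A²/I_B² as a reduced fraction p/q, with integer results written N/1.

55/36

Same 7,1,8: normalisation and zero-m 3j drop out of the ratio.
A: Δ: 0! 14! 2! / 17! → 1/2040; sum: t=0:+1/87091200 = 1/87091200; 3j²(7 1 8; 2 1 -3) = Δ·Π!·Σ² = 11/408  (sign -1)
B: Δ: 0! 14! 2! / 17! → 1/2040; sum: t=0:+1/50803200 = 1/50803200; 3j²(7 1 8; 0 -1 1) = Δ·Π!·Σ² = 3/170  (sign -1)
I_A²/I_B² = (11/408)/(3/170) = 55/36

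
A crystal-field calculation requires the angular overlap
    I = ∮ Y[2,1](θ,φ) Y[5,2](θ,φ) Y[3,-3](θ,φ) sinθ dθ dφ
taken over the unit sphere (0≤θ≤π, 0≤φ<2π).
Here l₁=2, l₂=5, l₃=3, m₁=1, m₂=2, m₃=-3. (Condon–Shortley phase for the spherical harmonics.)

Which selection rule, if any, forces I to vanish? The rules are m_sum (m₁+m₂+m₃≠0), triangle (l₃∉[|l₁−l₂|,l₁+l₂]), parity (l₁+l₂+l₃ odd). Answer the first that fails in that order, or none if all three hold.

none

Σmᵢ = 0  ✓
l₃∈[|l₁−l₂|,l₁+l₂]=[3,7], have l₃=3  ✓
Σlᵢ = 10 ⇒ even  ✓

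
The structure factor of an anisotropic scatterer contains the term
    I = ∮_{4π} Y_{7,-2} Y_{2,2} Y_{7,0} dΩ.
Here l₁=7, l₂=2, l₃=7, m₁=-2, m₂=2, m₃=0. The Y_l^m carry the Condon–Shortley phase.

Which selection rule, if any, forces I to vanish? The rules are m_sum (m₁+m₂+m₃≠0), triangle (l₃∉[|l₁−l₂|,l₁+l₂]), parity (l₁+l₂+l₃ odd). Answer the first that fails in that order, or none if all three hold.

azimuthal sum: -2 + 2 + 0 = 0  ✓
5 ≤ 7 ≤ 9 (triangle on l)  ✓
L = 7 + 2 + 7 = 16 (even)  ✓

none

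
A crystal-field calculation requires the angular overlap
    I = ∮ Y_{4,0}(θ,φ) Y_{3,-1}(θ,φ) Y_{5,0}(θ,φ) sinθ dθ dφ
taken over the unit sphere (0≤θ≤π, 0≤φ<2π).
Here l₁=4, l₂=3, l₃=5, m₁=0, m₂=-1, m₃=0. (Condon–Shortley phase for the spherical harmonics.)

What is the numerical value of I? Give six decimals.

0.000000

m-sum = 0 − 1 + 0 = -1 ≠ 0 ⇒ I = 0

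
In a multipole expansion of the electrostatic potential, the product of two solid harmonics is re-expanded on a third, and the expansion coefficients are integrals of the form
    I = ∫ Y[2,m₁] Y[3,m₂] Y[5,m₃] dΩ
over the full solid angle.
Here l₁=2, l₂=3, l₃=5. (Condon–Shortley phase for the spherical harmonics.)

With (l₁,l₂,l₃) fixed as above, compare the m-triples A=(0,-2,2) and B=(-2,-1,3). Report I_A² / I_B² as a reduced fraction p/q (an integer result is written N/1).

9/10

l's match ⇒ only the (l;m) 3-j factors differ between A and B.
A: triangle coeff Δ(2,3,5) = 1/2310; Σ_t [0,0]: t=0:+1/480 = 1/480; (3j)²=3/110 [(2 3 5; 0 -2 2)], sign=-1
B: triangle coeff Δ(2,3,5) = 1/2310; Σ_t [0,0]: t=0:+1/1152 = 1/1152; (3j)²=1/33 [(2 3 5; -2 -1 3)], sign=+1
I_A²/I_B² = (3/110)/(1/33) = 9/10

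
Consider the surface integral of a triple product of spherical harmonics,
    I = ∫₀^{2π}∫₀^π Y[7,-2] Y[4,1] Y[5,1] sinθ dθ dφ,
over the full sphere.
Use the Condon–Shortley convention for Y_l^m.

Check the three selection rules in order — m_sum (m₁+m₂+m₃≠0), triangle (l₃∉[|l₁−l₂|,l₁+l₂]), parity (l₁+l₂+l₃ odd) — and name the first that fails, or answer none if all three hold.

m₁+m₂+m₃ = -2 + 1 + 1 = 0  ✓
triangle: |7−4|=3 ≤ l₃=5 ≤ 7+4=11  ✓
parity: l₁+l₂+l₃ = 16 is even  ✓

none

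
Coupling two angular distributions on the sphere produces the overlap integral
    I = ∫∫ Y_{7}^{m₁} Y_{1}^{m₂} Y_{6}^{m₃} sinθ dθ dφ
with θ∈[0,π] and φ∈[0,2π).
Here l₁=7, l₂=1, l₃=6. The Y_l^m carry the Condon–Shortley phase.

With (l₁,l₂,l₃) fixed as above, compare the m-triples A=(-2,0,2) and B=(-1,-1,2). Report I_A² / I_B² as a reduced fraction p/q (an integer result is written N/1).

Same 7,1,6: normalisation and zero-m 3j drop out of the ratio.
A: Δ: 2! 12! 0! / 15! → 1/1365; sum: t=1:−1/967680 = -1/967680; 3j²(7 1 6; -2 0 2) = Δ·Π!·Σ² = 3/91  (sign -1)
B: Δ: 2! 12! 0! / 15! → 1/1365; sum: t=0:+1/1935360 = 1/1935360; 3j²(7 1 6; -1 -1 2) = Δ·Π!·Σ² = 1/91  (sign +1)
I_A²/I_B² = (3/91)/(1/91) = 3/1

3/1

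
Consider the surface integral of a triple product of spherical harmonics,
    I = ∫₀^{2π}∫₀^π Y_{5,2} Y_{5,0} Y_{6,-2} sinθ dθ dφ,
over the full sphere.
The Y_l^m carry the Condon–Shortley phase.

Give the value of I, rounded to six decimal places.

Checks pass: Σm=0; 16 even; l₃=6∈[0,10].
(2·5+1)(2·5+1)(2·6+1) = 1573
Δ: 4! 6! 6! / 17! → 1/28588560
sum: t=0:+1/345600 t=1:−1/13824 t=2:+1/5184 t=3:−1/13824 t=4:+1/345600 = 7/129600
3j²(5 5 6; 0 0 0) = Δ·Π!·Σ² = 80/7293  (sign +1)
sum: t=0:+1/103680 t=1:−1/13824 t=2:+1/17280 t=3:−1/207360 = -1/103680
3j²(5 5 6; 2 0 -2) = Δ·Π!·Σ² = 10/7293  (sign -1)
combine: 4πI² = 1573·80/7293·10/7293 = 800/33813
take √, sign -1: I = -0.04339086

-0.043391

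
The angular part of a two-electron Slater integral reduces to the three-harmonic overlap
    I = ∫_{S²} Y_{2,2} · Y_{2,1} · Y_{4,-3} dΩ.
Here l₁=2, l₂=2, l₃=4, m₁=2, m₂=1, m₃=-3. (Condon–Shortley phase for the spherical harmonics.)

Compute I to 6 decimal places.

Checks pass: Σm=0; 8 even; l₃=4∈[0,4].
(2·2+1)(2·2+1)(2·4+1) = 225
Δ: 0! 4! 4! / 9! → 1/630
sum: t=0:+1/16 = 1/16
3j²(2 2 4; 0 0 0) = Δ·Π!·Σ² = 2/35  (sign +1)
sum: t=0:+1/144 = 1/144
3j²(2 2 4; 2 1 -3) = Δ·Π!·Σ² = 1/18  (sign -1)
combine: 4πI² = 225·2/35·1/18 = 5/7
take √, sign -1: I = -0.23841361

-0.238414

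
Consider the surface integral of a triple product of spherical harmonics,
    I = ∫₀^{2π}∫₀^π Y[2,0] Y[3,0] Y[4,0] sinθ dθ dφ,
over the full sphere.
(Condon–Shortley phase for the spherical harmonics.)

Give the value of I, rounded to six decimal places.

0.000000

Σlᵢ=9 odd — θ-integrand is odd under cosθ→−cosθ; I=0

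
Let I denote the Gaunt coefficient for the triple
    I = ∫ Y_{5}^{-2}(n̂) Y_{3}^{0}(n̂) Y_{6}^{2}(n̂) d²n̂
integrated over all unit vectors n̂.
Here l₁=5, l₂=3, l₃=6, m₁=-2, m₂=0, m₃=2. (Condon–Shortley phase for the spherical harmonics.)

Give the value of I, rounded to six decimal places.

m-sum 0 ✓  L=14 even ✓  2≤6≤8 ✓
Π(2lᵢ+1) = 11×7×13 = 1001
triangle coeff Δ(5,3,6) = 1/675675
Σ_t [0,2]: t=0:+1/8640 t=1:−1/2304 t=2:+1/8640 = -7/34560
(3j)²=7/429 [(5 3 6; 0 0 0)], sign=-1
Σ_t [0,2]: t=0:+1/60480 t=1:−1/5760 t=2:+1/8640 = -1/24192
(3j)²=8/3003 [(5 3 6; -2 0 2)], sign=-1
⇒ 4πI² = 56/1287
I = (+1)√(56/1287/(4π)) = 0.05884368

0.058844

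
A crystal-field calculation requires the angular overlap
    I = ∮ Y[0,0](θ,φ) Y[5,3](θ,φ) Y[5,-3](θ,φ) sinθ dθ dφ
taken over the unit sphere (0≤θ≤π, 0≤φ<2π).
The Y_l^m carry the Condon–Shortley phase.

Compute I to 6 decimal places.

Checks pass: Σm=0; 10 even; l₃=5∈[5,5].
(2·0+1)(2·5+1)(2·5+1) = 121
Δ: 0! 0! 10! / 11! → 1/11
sum: t=0:+1/14400 = 1/14400
3j²(0 5 5; 0 0 0) = Δ·Π!·Σ² = 1/11  (sign -1)
sum: t=0:+1/80640 = 1/80640
3j²(0 5 5; 0 3 -3) = Δ·Π!·Σ² = 1/11  (sign +1)
combine: 4πI² = 121·1/11·1/11 = 1/1
take √, sign -1: I = -0.28209479

-0.282095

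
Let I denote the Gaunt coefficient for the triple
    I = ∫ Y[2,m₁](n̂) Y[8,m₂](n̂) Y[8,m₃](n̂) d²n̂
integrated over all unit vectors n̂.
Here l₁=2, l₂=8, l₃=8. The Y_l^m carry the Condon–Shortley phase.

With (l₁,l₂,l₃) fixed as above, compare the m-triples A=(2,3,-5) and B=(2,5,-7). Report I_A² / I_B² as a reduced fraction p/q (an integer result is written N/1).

Same 2,8,8: normalisation and zero-m 3j drop out of the ratio.
A: Δ: 2! 2! 14! / 19! → 1/348840; sum: t=0:+1/958003200 = 1/958003200; 3j²(2 8 8; 2 3 -5) = Δ·Π!·Σ² = 13/969  (sign -1)
B: Δ: 2! 2! 14! / 19! → 1/348840; sum: t=0:+1/24908083200 = 1/24908083200; 3j²(2 8 8; 2 5 -7) = Δ·Π!·Σ² = 7/1292  (sign -1)
I_A²/I_B² = (13/969)/(7/1292) = 52/21

52/21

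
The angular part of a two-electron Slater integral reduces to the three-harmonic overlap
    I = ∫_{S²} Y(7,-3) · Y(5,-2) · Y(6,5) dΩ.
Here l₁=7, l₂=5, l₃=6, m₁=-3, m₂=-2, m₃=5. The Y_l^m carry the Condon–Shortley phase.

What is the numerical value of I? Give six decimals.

m-sum 0 ✓  L=18 even ✓  2≤6≤12 ✓
Π(2lᵢ+1) = 15×11×13 = 2145
triangle coeff Δ(7,5,6) = 1/174594420
Σ_t [1,5]: t=1:−1/4147200 t=2:+1/207360 t=3:−1/82944 t=4:+1/207360 t=5:−1/4147200 = -1/345600
(3j)²=420/46189 [(7 5 6; 0 0 0)], sign=-1
Σ_t [2,3]: t=2:+1/11612160 t=3:−1/4354560 = -1/6967296
(3j)²=625/50388 [(7 5 6; -3 -2 5)], sign=+1
⇒ 4πI² = 328125/1356277
I = (-1)√(328125/1356277/(4π)) = -0.13875241

-0.138752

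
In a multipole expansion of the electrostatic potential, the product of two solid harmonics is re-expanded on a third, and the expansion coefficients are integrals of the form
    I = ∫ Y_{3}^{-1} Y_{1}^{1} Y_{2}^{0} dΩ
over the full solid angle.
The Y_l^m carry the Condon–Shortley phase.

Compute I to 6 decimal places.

Checks pass: Σm=0; 6 even; l₃=2∈[2,4].
(2·3+1)(2·1+1)(2·2+1) = 105
Δ: 2! 4! 0! / 7! → 1/105
sum: t=1:−1/4 = -1/4
3j²(3 1 2; 0 0 0) = Δ·Π!·Σ² = 3/35  (sign -1)
sum: t=2:+1/8 = 1/8
3j²(3 1 2; -1 1 0) = Δ·Π!·Σ² = 2/35  (sign +1)
combine: 4πI² = 105·3/35·2/35 = 18/35
take √, sign -1: I = -0.20230066

-0.202301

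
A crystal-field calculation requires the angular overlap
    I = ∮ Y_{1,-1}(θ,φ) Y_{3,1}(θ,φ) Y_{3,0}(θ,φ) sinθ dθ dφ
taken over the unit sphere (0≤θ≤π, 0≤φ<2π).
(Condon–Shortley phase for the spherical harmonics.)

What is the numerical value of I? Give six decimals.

0.000000

l₁+l₂+l₃=7 is odd: 3j(l;000)=0 ⇒ I=0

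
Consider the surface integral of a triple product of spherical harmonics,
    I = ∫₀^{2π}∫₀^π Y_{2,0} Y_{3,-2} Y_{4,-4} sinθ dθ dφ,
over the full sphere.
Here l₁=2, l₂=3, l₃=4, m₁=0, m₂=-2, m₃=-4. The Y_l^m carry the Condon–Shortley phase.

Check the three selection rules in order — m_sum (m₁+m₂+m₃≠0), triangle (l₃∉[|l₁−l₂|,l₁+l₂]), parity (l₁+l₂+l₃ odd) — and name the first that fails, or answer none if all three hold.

m_sum

azimuthal sum: 0 − 2 − 4 = -6  ✗
1 ≤ 4 ≤ 5 (triangle on l)
L = 2 + 3 + 4 = 9 (odd)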